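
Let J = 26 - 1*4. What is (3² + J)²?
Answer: 961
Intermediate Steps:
J = 22 (J = 26 - 4 = 22)
(3² + J)² = (3² + 22)² = (9 + 22)² = 31² = 961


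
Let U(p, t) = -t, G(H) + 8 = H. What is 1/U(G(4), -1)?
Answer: 1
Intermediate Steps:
G(H) = -8 + H
1/U(G(4), -1) = 1/(-1*(-1)) = 1/1 = 1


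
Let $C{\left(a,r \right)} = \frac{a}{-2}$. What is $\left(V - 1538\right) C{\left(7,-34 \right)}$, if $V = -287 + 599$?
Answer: $4291$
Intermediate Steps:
$C{\left(a,r \right)} = - \frac{a}{2}$ ($C{\left(a,r \right)} = a \left(- \frac{1}{2}\right) = - \frac{a}{2}$)
$V = 312$
$\left(V - 1538\right) C{\left(7,-34 \right)} = \left(312 - 1538\right) \left(\left(- \frac{1}{2}\right) 7\right) = \left(-1226\right) \left(- \frac{7}{2}\right) = 4291$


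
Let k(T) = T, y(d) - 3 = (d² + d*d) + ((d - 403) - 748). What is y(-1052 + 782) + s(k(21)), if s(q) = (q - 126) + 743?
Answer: 145020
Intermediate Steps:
y(d) = -1148 + d + 2*d² (y(d) = 3 + ((d² + d*d) + ((d - 403) - 748)) = 3 + ((d² + d²) + ((-403 + d) - 748)) = 3 + (2*d² + (-1151 + d)) = 3 + (-1151 + d + 2*d²) = -1148 + d + 2*d²)
s(q) = 617 + q (s(q) = (-126 + q) + 743 = 617 + q)
y(-1052 + 782) + s(k(21)) = (-1148 + (-1052 + 782) + 2*(-1052 + 782)²) + (617 + 21) = (-1148 - 270 + 2*(-270)²) + 638 = (-1148 - 270 + 2*72900) + 638 = (-1148 - 270 + 145800) + 638 = 144382 + 638 = 145020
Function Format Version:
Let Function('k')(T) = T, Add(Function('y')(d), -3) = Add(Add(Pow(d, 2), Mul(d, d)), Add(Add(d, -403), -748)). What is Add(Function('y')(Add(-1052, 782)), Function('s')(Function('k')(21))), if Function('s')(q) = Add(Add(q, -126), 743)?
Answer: 145020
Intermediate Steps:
Function('y')(d) = Add(-1148, d, Mul(2, Pow(d, 2))) (Function('y')(d) = Add(3, Add(Add(Pow(d, 2), Mul(d, d)), Add(Add(d, -403), -748))) = Add(3, Add(Add(Pow(d, 2), Pow(d, 2)), Add(Add(-403, d), -748))) = Add(3, Add(Mul(2, Pow(d, 2)), Add(-1151, d))) = Add(3, Add(-1151, d, Mul(2, Pow(d, 2)))) = Add(-1148, d, Mul(2, Pow(d, 2))))
Function('s')(q) = Add(617, q) (Function('s')(q) = Add(Add(-126, q), 743) = Add(617, q))
Add(Function('y')(Add(-1052, 782)), Function('s')(Function('k')(21))) = Add(Add(-1148, Add(-1052, 782), Mul(2, Pow(Add(-1052, 782), 2))), Add(617, 21)) = Add(Add(-1148, -270, Mul(2, Pow(-270, 2))), 638) = Add(Add(-1148, -270, Mul(2, 72900)), 638) = Add(Add(-1148, -270, 145800), 638) = Add(144382, 638) = 145020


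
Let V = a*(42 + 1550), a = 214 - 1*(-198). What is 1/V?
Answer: 1/655904 ≈ 1.5246e-6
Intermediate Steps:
a = 412 (a = 214 + 198 = 412)
V = 655904 (V = 412*(42 + 1550) = 412*1592 = 655904)
1/V = 1/655904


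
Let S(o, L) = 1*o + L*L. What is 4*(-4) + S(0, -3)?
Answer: -7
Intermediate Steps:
S(o, L) = o + L²
4*(-4) + S(0, -3) = 4*(-4) + (0 + (-3)²) = -16 + (0 + 9) = -16 + 9 = -7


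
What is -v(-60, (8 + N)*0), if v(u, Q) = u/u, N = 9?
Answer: -1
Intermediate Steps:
v(u, Q) = 1
-v(-60, (8 + N)*0) = -1*1 = -1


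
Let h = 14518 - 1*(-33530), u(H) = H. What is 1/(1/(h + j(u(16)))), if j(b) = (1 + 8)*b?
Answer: 48192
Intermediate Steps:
j(b) = 9*b
h = 48048 (h = 14518 + 33530 = 48048)
1/(1/(h + j(u(16)))) = 1/(1/(48048 + 9*16)) = 1/(1/(48048 + 144)) = 1/(1/48192) = 48192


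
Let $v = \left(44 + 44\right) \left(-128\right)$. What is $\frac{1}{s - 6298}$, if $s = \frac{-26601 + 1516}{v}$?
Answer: $- \frac{11264}{70915587} \approx -0.00015884$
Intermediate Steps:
$v = -11264$ ($v = 88 \left(-128\right) = -11264$)
$s = \frac{25085}{11264}$ ($s = \frac{-26601 + 1516}{-11264} = \left(-25085\right) \left(- \frac{1}{11264}\right) = \frac{25085}{11264} \approx 2.227$)
$\frac{1}{s - 6298} = \frac{1}{\frac{25085}{11264} - 6298} = \frac{1}{- \frac{70915587}{11264}} = - \frac{11264}{70915587}$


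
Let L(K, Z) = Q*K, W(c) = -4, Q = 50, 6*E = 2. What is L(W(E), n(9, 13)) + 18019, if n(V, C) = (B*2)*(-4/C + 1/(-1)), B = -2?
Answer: 17819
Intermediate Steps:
E = ⅓ (E = (⅙)*2 = ⅓ ≈ 0.33333)
n(V, C) = 4 + 16/C (n(V, C) = (-2*2)*(-4/C + 1/(-1)) = -4*(-4/C + 1*(-1)) = -4*(-4/C - 1) = -4*(-1 - 4/C) = 4 + 16/C)
L(K, Z) = 50*K
L(W(E), n(9, 13)) + 18019 = 50*(-4) + 18019 = -200 + 18019 = 17819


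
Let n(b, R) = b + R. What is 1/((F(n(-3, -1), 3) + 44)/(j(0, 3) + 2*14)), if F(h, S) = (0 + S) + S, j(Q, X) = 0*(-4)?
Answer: 14/25 ≈ 0.56000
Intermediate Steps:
j(Q, X) = 0
n(b, R) = R + b
F(h, S) = 2*S (F(h, S) = S + S = 2*S)
1/((F(n(-3, -1), 3) + 44)/(j(0, 3) + 2*14)) = 1/((2*3 + 44)/(0 + 2*14)) = 1/((6 + 44)/(0 + 28)) = 1/(50/28) = 1/((1/28)*50) = 1/(25/14) = 14/25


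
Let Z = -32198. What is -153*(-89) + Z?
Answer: -18581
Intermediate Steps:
-153*(-89) + Z = -153*(-89) - 32198 = 13617 - 32198 = -18581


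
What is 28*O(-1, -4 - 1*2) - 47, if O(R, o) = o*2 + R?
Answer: -411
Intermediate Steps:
O(R, o) = R + 2*o (O(R, o) = 2*o + R = R + 2*o)
28*O(-1, -4 - 1*2) - 47 = 28*(-1 + 2*(-4 - 1*2)) - 47 = 28*(-1 + 2*(-4 - 2)) - 47 = 28*(-1 + 2*(-6)) - 47 = 28*(-1 - 12) - 47 = 28*(-13) - 47 = -364 - 47 = -411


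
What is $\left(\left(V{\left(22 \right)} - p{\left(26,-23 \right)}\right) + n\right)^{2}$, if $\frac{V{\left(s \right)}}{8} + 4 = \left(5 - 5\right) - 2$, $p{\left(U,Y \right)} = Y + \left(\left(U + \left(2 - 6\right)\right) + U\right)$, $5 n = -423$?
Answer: $\frac{620944}{25} \approx 24838.0$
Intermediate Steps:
$n = - \frac{423}{5}$ ($n = \frac{1}{5} \left(-423\right) = - \frac{423}{5} \approx -84.6$)
$p{\left(U,Y \right)} = -4 + Y + 2 U$ ($p{\left(U,Y \right)} = Y + \left(\left(U + \left(2 - 6\right)\right) + U\right) = Y + \left(\left(U - 4\right) + U\right) = Y + \left(\left(-4 + U\right) + U\right) = Y + \left(-4 + 2 U\right) = -4 + Y + 2 U$)
$V{\left(s \right)} = -48$ ($V{\left(s \right)} = -32 + 8 \left(\left(5 - 5\right) - 2\right) = -32 + 8 \left(0 - 2\right) = -32 + 8 \left(-2\right) = -32 - 16 = -48$)
$\left(\left(V{\left(22 \right)} - p{\left(26,-23 \right)}\right) + n\right)^{2} = \left(\left(-48 - \left(-4 - 23 + 2 \cdot 26\right)\right) - \frac{423}{5}\right)^{2} = \left(\left(-48 - \left(-4 - 23 + 52\right)\right) - \frac{423}{5}\right)^{2} = \left(\left(-48 - 25\right) - \frac{423}{5}\right)^{2} = \left(-73 - \frac{423}{5}\right)^{2} = \left(- \frac{788}{5}\right)^{2} = \frac{620944}{25}$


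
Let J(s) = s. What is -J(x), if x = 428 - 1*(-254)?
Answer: -682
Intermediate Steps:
x = 682 (x = 428 + 254 = 682)
-J(x) = -1*682 = -682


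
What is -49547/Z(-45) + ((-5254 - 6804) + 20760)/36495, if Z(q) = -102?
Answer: 603035123/1240830 ≈ 485.99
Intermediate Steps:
-49547/Z(-45) + ((-5254 - 6804) + 20760)/36495 = -49547/(-102) + ((-5254 - 6804) + 20760)/36495 = -49547*(-1/102) + (-12058 + 20760)*(1/36495) = 49547/102 + 8702*(1/36495) = 49547/102 + 8702/36495 = 603035123/1240830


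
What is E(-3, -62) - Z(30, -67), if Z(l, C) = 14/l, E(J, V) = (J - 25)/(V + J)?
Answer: -7/195 ≈ -0.035897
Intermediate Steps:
E(J, V) = (-25 + J)/(J + V)
E(-3, -62) - Z(30, -67) = (-25 - 3)/(-3 - 62) - 14/30 = -28/(-65) - 14/30 = -1/65*(-28) - 1*7/15 = 28/65 - 7/15 = -7/195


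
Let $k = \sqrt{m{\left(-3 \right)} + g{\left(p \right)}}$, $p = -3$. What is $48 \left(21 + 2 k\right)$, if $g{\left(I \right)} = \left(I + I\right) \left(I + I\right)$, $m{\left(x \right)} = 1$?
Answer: $1008 + 96 \sqrt{37} \approx 1591.9$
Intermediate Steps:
$g{\left(I \right)} = 4 I^{2}$ ($g{\left(I \right)} = 2 I 2 I = 4 I^{2}$)
$k = \sqrt{37}$ ($k = \sqrt{1 + 4 \left(-3\right)^{2}} = \sqrt{1 + 4 \cdot 9} = \sqrt{1 + 36} = \sqrt{37} \approx 6.0828$)
$48 \left(21 + 2 k\right) = 48 \left(21 + 2 \sqrt{37}\right) = 1008 + 96 \sqrt{37}$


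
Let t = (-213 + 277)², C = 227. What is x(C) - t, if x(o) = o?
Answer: -3869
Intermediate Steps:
t = 4096 (t = 64² = 4096)
x(C) - t = 227 - 1*4096 = 227 - 4096 = -3869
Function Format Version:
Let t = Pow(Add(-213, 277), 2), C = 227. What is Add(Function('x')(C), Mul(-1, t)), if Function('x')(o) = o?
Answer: -3869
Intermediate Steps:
t = 4096 (t = Pow(64, 2) = 4096)
Add(Function('x')(C), Mul(-1, t)) = Add(227, Mul(-1, 4096)) = Add(227, -4096) = -3869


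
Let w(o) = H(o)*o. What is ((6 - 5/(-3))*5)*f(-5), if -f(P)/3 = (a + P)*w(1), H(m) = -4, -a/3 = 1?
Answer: -3680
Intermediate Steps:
a = -3 (a = -3*1 = -3)
w(o) = -4*o
f(P) = -36 + 12*P (f(P) = -3*(-3 + P)*(-4*1) = -3*(-3 + P)*(-4) = -3*(12 - 4*P) = -36 + 12*P)
((6 - 5/(-3))*5)*f(-5) = ((6 - 5/(-3))*5)*(-36 + 12*(-5)) = ((6 - 5*(-⅓))*5)*(-36 - 60) = ((6 + 5/3)*5)*(-96) = ((23/3)*5)*(-96) = (115/3)*(-96) = -3680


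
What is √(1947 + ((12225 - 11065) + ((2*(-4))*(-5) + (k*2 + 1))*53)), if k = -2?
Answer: 2*√1267 ≈ 71.190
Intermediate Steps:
√(1947 + ((12225 - 11065) + ((2*(-4))*(-5) + (k*2 + 1))*53)) = √(1947 + ((12225 - 11065) + ((2*(-4))*(-5) + (-2*2 + 1))*53)) = √(1947 + (1160 + (-8*(-5) + (-4 + 1))*53)) = √(1947 + (1160 + (40 - 3)*53)) = √(1947 + (1160 + 37*53)) = √(1947 + (1160 + 1961)) = √(1947 + 3121) = √5068 = 2*√1267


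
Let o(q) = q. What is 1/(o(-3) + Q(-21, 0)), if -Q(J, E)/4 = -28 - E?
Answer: 1/109 ≈ 0.0091743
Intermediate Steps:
Q(J, E) = 112 + 4*E (Q(J, E) = -4*(-28 - E) = 112 + 4*E)
1/(o(-3) + Q(-21, 0)) = 1/(-3 + (112 + 4*0)) = 1/(-3 + (112 + 0)) = 1/(-3 + 112) = 1/109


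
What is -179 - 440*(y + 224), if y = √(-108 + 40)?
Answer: -98739 - 880*I*√17 ≈ -98739.0 - 3628.3*I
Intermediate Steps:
y = 2*I*√17 (y = √(-68) = 2*I*√17 ≈ 8.2462*I)
-179 - 440*(y + 224) = -179 - 440*(2*I*√17 + 224) = -179 - 440*(224 + 2*I*√17) = -179 + (-98560 - 880*I*√17) = -98739 - 880*I*√17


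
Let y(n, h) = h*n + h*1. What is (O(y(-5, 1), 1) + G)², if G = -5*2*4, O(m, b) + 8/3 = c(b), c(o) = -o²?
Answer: 17161/9 ≈ 1906.8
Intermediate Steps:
y(n, h) = h + h*n (y(n, h) = h*n + h = h + h*n)
O(m, b) = -8/3 - b²
G = -40 (G = -10*4 = -40)
(O(y(-5, 1), 1) + G)² = ((-8/3 - 1*1²) - 40)² = ((-8/3 - 1*1) - 40)² = ((-8/3 - 1) - 40)² = (-11/3 - 40)² = (-131/3)² = 17161/9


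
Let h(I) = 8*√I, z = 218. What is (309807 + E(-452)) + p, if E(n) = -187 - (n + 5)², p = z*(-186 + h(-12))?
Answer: 69263 + 3488*I*√3 ≈ 69263.0 + 6041.4*I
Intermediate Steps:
p = -40548 + 3488*I*√3 (p = 218*(-186 + 8*√(-12)) = 218*(-186 + 8*(2*I*√3)) = 218*(-186 + 16*I*√3) = -40548 + 3488*I*√3 ≈ -40548.0 + 6041.4*I)
E(n) = -187 - (5 + n)²
(309807 + E(-452)) + p = (309807 + (-187 - (5 - 452)²)) + (-40548 + 3488*I*√3) = (309807 + (-187 - 1*(-447)²)) + (-40548 + 3488*I*√3) = (309807 + (-187 - 1*199809)) + (-40548 + 3488*I*√3) = (309807 + (-187 - 199809)) + (-40548 + 3488*I*√3) = (309807 - 199996) + (-40548 + 3488*I*√3) = 109811 + (-40548 + 3488*I*√3) = 69263 + 3488*I*√3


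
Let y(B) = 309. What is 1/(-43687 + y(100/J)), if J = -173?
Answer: -1/43378 ≈ -2.3053e-5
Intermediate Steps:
1/(-43687 + y(100/J)) = 1/(-43687 + 309) = 1/(-43378) = -1/43378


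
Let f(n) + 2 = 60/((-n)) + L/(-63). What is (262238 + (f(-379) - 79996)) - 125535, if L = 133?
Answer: 193414094/3411 ≈ 56703.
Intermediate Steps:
f(n) = -37/9 - 60/n (f(n) = -2 + (60/((-n)) + 133/(-63)) = -2 + (60*(-1/n) + 133*(-1/63)) = -2 + (-60/n - 19/9) = -2 + (-19/9 - 60/n) = -37/9 - 60/n)
(262238 + (f(-379) - 79996)) - 125535 = (262238 + ((-37/9 - 60/(-379)) - 79996)) - 125535 = (262238 + ((-37/9 - 60*(-1/379)) - 79996)) - 125535 = (262238 + ((-37/9 + 60/379) - 79996)) - 125535 = (262238 + (-13483/3411 - 79996)) - 125535 = (262238 - 272879839/3411) - 125535 = 621613979/3411 - 125535 = 193414094/3411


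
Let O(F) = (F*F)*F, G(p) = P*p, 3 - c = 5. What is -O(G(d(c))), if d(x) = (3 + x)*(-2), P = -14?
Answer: -21952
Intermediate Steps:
c = -2 (c = 3 - 1*5 = 3 - 5 = -2)
d(x) = -6 - 2*x
G(p) = -14*p
O(F) = F³ (O(F) = F²*F = F³)
-O(G(d(c))) = -(-14*(-6 - 2*(-2)))³ = -(-14*(-6 + 4))³ = -(-14*(-2))³ = -1*28³ = -1*21952 = -21952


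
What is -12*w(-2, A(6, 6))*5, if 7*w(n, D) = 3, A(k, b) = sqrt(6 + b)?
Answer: -180/7 ≈ -25.714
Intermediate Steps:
w(n, D) = 3/7 (w(n, D) = (1/7)*3 = 3/7)
-12*w(-2, A(6, 6))*5 = -12*3/7*5 = -36/7*5 = -180/7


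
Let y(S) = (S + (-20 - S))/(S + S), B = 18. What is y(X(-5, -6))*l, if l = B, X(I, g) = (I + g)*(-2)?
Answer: -90/11 ≈ -8.1818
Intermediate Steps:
X(I, g) = -2*I - 2*g
l = 18
y(S) = -10/S (y(S) = -20*1/(2*S) = -10/S)
y(X(-5, -6))*l = -10/(-2*(-5) - 2*(-6))*18 = -10/(10 + 12)*18 = -10/22*18 = -10*1/22*18 = -5/11*18 = -90/11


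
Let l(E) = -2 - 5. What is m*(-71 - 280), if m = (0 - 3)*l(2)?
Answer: -7371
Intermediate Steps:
l(E) = -7
m = 21 (m = (0 - 3)*(-7) = -3*(-7) = 21)
m*(-71 - 280) = 21*(-71 - 280) = 21*(-351) = -7371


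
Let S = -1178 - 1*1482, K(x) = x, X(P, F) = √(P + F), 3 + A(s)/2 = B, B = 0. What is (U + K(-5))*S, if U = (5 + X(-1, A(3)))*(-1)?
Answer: 26600 + 2660*I*√7 ≈ 26600.0 + 7037.7*I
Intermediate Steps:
A(s) = -6 (A(s) = -6 + 2*0 = -6 + 0 = -6)
X(P, F) = √(F + P)
S = -2660 (S = -1178 - 1482 = -2660)
U = -5 - I*√7 (U = (5 + √(-6 - 1))*(-1) = (5 + √(-7))*(-1) = (5 + I*√7)*(-1) = -5 - I*√7 ≈ -5.0 - 2.6458*I)
(U + K(-5))*S = ((-5 - I*√7) - 5)*(-2660) = (-10 - I*√7)*(-2660) = 26600 + 2660*I*√7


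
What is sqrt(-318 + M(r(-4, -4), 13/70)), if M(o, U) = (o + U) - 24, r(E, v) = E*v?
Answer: I*sqrt(1596490)/70 ≈ 18.05*I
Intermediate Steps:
M(o, U) = -24 + U + o (M(o, U) = (U + o) - 24 = -24 + U + o)
sqrt(-318 + M(r(-4, -4), 13/70)) = sqrt(-318 + (-24 + 13/70 - 4*(-4))) = sqrt(-318 + (-24 + 13*(1/70) + 16)) = sqrt(-318 + (-24 + 13/70 + 16)) = sqrt(-318 - 547/70) = sqrt(-22807/70) = I*sqrt(1596490)/70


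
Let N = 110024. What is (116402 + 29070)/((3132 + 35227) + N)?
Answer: 145472/148383 ≈ 0.98038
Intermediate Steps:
(116402 + 29070)/((3132 + 35227) + N) = (116402 + 29070)/((3132 + 35227) + 110024) = 145472/(38359 + 110024) = 145472/148383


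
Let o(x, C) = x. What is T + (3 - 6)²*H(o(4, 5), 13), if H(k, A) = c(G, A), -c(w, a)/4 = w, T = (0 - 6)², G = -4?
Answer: 180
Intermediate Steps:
T = 36 (T = (-6)² = 36)
c(w, a) = -4*w
H(k, A) = 16 (H(k, A) = -4*(-4) = 16)
T + (3 - 6)²*H(o(4, 5), 13) = 36 + (3 - 6)²*16 = 36 + (-3)²*16 = 36 + 9*16 = 36 + 144 = 180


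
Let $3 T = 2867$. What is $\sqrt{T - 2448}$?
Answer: $\frac{11 i \sqrt{111}}{3} \approx 38.631 i$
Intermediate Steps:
$T = \frac{2867}{3}$ ($T = \frac{1}{3} \cdot 2867 = \frac{2867}{3} \approx 955.67$)
$\sqrt{T - 2448} = \sqrt{\frac{2867}{3} - 2448} = \sqrt{- \frac{4477}{3}} = \frac{11 i \sqrt{111}}{3}$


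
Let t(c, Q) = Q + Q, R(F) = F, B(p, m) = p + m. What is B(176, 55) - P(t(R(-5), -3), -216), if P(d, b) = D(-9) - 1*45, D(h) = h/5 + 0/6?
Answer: 1389/5 ≈ 277.80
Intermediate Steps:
D(h) = h/5 (D(h) = h*(⅕) + 0*(⅙) = h/5 + 0 = h/5)
B(p, m) = m + p
t(c, Q) = 2*Q
P(d, b) = -234/5 (P(d, b) = (⅕)*(-9) - 1*45 = -9/5 - 45 = -234/5)
B(176, 55) - P(t(R(-5), -3), -216) = (55 + 176) - 1*(-234/5) = 231 + 234/5 = 1389/5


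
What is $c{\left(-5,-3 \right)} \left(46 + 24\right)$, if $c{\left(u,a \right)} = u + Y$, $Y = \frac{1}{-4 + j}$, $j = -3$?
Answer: $-360$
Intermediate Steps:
$Y = - \frac{1}{7}$ ($Y = \frac{1}{-4 - 3} = \frac{1}{-7} = - \frac{1}{7} \approx -0.14286$)
$c{\left(u,a \right)} = - \frac{1}{7} + u$ ($c{\left(u,a \right)} = u - \frac{1}{7} = - \frac{1}{7} + u$)
$c{\left(-5,-3 \right)} \left(46 + 24\right) = \left(- \frac{1}{7} - 5\right) \left(46 + 24\right) = \left(- \frac{36}{7}\right) 70 = -360$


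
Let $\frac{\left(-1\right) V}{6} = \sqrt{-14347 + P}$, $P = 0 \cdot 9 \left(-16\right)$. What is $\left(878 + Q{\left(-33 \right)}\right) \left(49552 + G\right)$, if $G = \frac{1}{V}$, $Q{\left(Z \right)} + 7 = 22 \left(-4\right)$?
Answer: $38799216 + \frac{261 i \sqrt{14347}}{28694} \approx 3.8799 \cdot 10^{7} + 1.0895 i$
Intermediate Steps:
$P = 0$ ($P = 0 \left(-16\right) = 0$)
$Q{\left(Z \right)} = -95$ ($Q{\left(Z \right)} = -7 + 22 \left(-4\right) = -7 - 88 = -95$)
$V = - 6 i \sqrt{14347}$ ($V = - 6 \sqrt{-14347 + 0} = - 6 \sqrt{-14347} = - 6 i \sqrt{14347} \approx - 718.67 i$)
$G = \frac{i \sqrt{14347}}{86082}$ ($G = \frac{1}{\left(-6\right) i \sqrt{14347}} = \frac{i \sqrt{14347}}{86082} \approx 0.0013915 i$)
$\left(878 + Q{\left(-33 \right)}\right) \left(49552 + G\right) = \left(878 - 95\right) \left(49552 + \frac{i \sqrt{14347}}{86082}\right) = 783 \left(49552 + \frac{i \sqrt{14347}}{86082}\right) = 38799216 + \frac{261 i \sqrt{14347}}{28694}$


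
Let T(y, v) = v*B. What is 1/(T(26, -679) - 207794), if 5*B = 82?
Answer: -5/1094648 ≈ -4.5677e-6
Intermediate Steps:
B = 82/5 (B = (⅕)*82 = 82/5 ≈ 16.400)
T(y, v) = 82*v/5 (T(y, v) = v*(82/5) = 82*v/5)
1/(T(26, -679) - 207794) = 1/((82/5)*(-679) - 207794) = 1/(-55678/5 - 207794) = 1/(-1094648/5) = -5/1094648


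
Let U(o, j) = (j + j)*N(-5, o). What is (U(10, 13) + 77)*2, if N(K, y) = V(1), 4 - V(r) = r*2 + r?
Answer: 206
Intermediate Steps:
V(r) = 4 - 3*r (V(r) = 4 - (r*2 + r) = 4 - (2*r + r) = 4 - 3*r)
N(K, y) = 1 (N(K, y) = 4 - 3*1 = 4 - 3 = 1)
U(o, j) = 2*j (U(o, j) = (j + j)*1 = (2*j)*1 = 2*j)
(U(10, 13) + 77)*2 = (2*13 + 77)*2 = (26 + 77)*2 = 103*2 = 206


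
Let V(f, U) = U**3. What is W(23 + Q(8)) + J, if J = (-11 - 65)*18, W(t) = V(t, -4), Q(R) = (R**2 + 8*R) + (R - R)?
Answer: -1432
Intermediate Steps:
Q(R) = R**2 + 8*R (Q(R) = (R**2 + 8*R) + 0 = R**2 + 8*R)
W(t) = -64 (W(t) = (-4)**3 = -64)
J = -1368 (J = -76*18 = -1368)
W(23 + Q(8)) + J = -64 - 1368 = -1432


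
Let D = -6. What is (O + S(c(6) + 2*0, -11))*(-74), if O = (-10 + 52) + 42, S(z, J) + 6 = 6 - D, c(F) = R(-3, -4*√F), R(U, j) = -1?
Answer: -6660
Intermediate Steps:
c(F) = -1
S(z, J) = 6 (S(z, J) = -6 + (6 - 1*(-6)) = -6 + (6 + 6) = -6 + 12 = 6)
O = 84 (O = 42 + 42 = 84)
(O + S(c(6) + 2*0, -11))*(-74) = (84 + 6)*(-74) = 90*(-74) = -6660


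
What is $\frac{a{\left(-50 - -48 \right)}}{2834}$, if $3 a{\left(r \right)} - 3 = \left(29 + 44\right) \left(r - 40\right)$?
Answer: $- \frac{1021}{2834} \approx -0.36027$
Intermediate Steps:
$a{\left(r \right)} = - \frac{2917}{3} + \frac{73 r}{3}$ ($a{\left(r \right)} = 1 + \frac{\left(29 + 44\right) \left(r - 40\right)}{3} = 1 + \frac{73 \left(-40 + r\right)}{3} = 1 + \frac{-2920 + 73 r}{3} = 1 + \left(- \frac{2920}{3} + \frac{73 r}{3}\right) = - \frac{2917}{3} + \frac{73 r}{3}$)
$\frac{a{\left(-50 - -48 \right)}}{2834} = \frac{- \frac{2917}{3} + \frac{73 \left(-50 - -48\right)}{3}}{2834} = \left(- \frac{2917}{3} + \frac{73 \left(-50 + 48\right)}{3}\right) \frac{1}{2834} = \left(- \frac{2917}{3} + \frac{73}{3} \left(-2\right)\right) \frac{1}{2834} = \left(- \frac{2917}{3} - \frac{146}{3}\right) \frac{1}{2834} = \left(-1021\right) \frac{1}{2834} = - \frac{1021}{2834}$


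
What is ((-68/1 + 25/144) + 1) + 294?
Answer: 32713/144 ≈ 227.17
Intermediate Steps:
((-68/1 + 25/144) + 1) + 294 = ((-68*1 + 25*(1/144)) + 1) + 294 = ((-68 + 25/144) + 1) + 294 = (-9767/144 + 1) + 294 = -9623/144 + 294 = 32713/144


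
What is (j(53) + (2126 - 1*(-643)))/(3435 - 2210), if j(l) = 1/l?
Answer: 146758/64925 ≈ 2.2604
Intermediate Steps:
(j(53) + (2126 - 1*(-643)))/(3435 - 2210) = (1/53 + (2126 - 1*(-643)))/(3435 - 2210) = (1/53 + (2126 + 643))/1225 = (1/53 + 2769)*(1/1225) = (146758/53)*(1/1225) = 146758/64925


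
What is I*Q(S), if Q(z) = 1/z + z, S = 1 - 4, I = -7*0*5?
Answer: 0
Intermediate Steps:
I = 0 (I = 0*5 = 0)
S = -3
Q(z) = z + 1/z (Q(z) = 1/z + z = z + 1/z)
I*Q(S) = 0*(-3 + 1/(-3)) = 0*(-3 - ⅓) = 0*(-10/3) = 0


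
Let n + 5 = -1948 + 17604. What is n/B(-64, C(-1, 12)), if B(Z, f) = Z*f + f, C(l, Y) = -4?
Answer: 1739/28 ≈ 62.107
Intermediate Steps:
B(Z, f) = f + Z*f
n = 15651 (n = -5 + (-1948 + 17604) = -5 + 15656 = 15651)
n/B(-64, C(-1, 12)) = 15651/((-4*(1 - 64))) = 15651/((-4*(-63))) = 15651/252 = 15651*(1/252) = 1739/28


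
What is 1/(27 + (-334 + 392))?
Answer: 1/85 ≈ 0.011765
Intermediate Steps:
1/(27 + (-334 + 392)) = 1/(27 + 58) = 1/85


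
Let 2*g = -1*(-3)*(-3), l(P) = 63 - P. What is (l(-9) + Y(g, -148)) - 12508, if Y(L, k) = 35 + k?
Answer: -12549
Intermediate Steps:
g = -9/2 (g = (-1*(-3)*(-3))/2 = (3*(-3))/2 = (1/2)*(-9) = -9/2 ≈ -4.5000)
(l(-9) + Y(g, -148)) - 12508 = ((63 - 1*(-9)) + (35 - 148)) - 12508 = ((63 + 9) - 113) - 12508 = (72 - 113) - 12508 = -41 - 12508 = -12549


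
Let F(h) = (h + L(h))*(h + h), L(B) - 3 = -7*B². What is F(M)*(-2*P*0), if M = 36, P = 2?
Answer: 0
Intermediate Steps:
L(B) = 3 - 7*B²
F(h) = 2*h*(3 + h - 7*h²) (F(h) = (h + (3 - 7*h²))*(h + h) = (3 + h - 7*h²)*(2*h) = 2*h*(3 + h - 7*h²))
F(M)*(-2*P*0) = (2*36*(3 + 36 - 7*36²))*(-2*2*0) = (2*36*(3 + 36 - 7*1296))*(-4*0) = (2*36*(3 + 36 - 9072))*0 = (2*36*(-9033))*0 = -650376*0 = 0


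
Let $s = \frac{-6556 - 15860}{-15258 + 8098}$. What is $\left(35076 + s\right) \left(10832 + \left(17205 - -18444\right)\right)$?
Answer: $\frac{1459309202382}{895} \approx 1.6305 \cdot 10^{9}$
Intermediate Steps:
$s = \frac{2802}{895}$ ($s = - \frac{22416}{-7160} = \left(-22416\right) \left(- \frac{1}{7160}\right) = \frac{2802}{895} \approx 3.1307$)
$\left(35076 + s\right) \left(10832 + \left(17205 - -18444\right)\right) = \left(35076 + \frac{2802}{895}\right) \left(10832 + \left(17205 - -18444\right)\right) = \frac{31395822 \left(10832 + \left(17205 + 18444\right)\right)}{895} = \frac{31395822 \left(10832 + 35649\right)}{895} = \frac{31395822}{895} \cdot 46481 = \frac{1459309202382}{895}$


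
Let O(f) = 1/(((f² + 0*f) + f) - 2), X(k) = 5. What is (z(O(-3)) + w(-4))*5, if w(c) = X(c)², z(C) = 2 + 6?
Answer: 165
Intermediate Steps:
O(f) = 1/(-2 + f + f²) (O(f) = 1/(((f² + 0) + f) - 2) = 1/((f² + f) - 2) = 1/((f + f²) - 2) = 1/(-2 + f + f²))
z(C) = 8
w(c) = 25 (w(c) = 5² = 25)
(z(O(-3)) + w(-4))*5 = (8 + 25)*5 = 33*5 = 165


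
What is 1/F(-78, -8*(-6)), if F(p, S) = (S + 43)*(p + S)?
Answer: -1/2730 ≈ -0.00036630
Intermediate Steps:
F(p, S) = (43 + S)*(S + p)
1/F(-78, -8*(-6)) = 1/((-8*(-6))² + 43*(-8*(-6)) + 43*(-78) - 8*(-6)*(-78)) = 1/(48² + 43*48 - 3354 + 48*(-78)) = 1/(2304 + 2064 - 3354 - 3744) = 1/(-2730) = -1/2730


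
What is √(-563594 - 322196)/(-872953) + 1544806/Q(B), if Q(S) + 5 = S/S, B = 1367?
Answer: -772403/2 - I*√885790/872953 ≈ -3.862e+5 - 0.0010781*I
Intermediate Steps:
Q(S) = -4 (Q(S) = -5 + S/S = -5 + 1 = -4)
√(-563594 - 322196)/(-872953) + 1544806/Q(B) = √(-563594 - 322196)/(-872953) + 1544806/(-4) = √(-885790)*(-1/872953) + 1544806*(-¼) = (I*√885790)*(-1/872953) - 772403/2 = -I*√885790/872953 - 772403/2 = -772403/2 - I*√885790/872953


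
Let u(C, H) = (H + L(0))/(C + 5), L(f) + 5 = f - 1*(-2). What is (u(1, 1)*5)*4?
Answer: -20/3 ≈ -6.6667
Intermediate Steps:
L(f) = -3 + f (L(f) = -5 + (f - 1*(-2)) = -5 + (f + 2) = -5 + (2 + f) = -3 + f)
u(C, H) = (-3 + H)/(5 + C) (u(C, H) = (H + (-3 + 0))/(C + 5) = (H - 3)/(5 + C) = (-3 + H)/(5 + C))
(u(1, 1)*5)*4 = (((-3 + 1)/(5 + 1))*5)*4 = ((-2/6)*5)*4 = (((⅙)*(-2))*5)*4 = -⅓*5*4 = -5/3*4 = -20/3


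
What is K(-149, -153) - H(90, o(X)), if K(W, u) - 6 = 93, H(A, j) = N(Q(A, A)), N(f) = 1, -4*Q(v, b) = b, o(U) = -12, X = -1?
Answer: 98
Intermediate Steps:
Q(v, b) = -b/4
H(A, j) = 1
K(W, u) = 99 (K(W, u) = 6 + 93 = 99)
K(-149, -153) - H(90, o(X)) = 99 - 1*1 = 99 - 1 = 98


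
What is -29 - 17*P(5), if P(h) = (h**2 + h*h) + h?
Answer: -964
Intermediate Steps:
P(h) = h + 2*h**2 (P(h) = (h**2 + h**2) + h = 2*h**2 + h = h + 2*h**2)
-29 - 17*P(5) = -29 - 85*(1 + 2*5) = -29 - 85*(1 + 10) = -29 - 85*11 = -29 - 17*55 = -29 - 935 = -964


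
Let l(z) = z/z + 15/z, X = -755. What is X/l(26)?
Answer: -19630/41 ≈ -478.78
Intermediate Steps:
l(z) = 1 + 15/z
X/l(26) = -755*26/(15 + 26) = -755/((1/26)*41) = -755/41/26 = -755*26/41 = -19630/41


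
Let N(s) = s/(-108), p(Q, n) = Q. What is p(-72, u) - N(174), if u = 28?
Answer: -1267/18 ≈ -70.389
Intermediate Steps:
N(s) = -s/108 (N(s) = s*(-1/108) = -s/108)
p(-72, u) - N(174) = -72 - (-1)*174/108 = -72 - 1*(-29/18) = -72 + 29/18 = -1267/18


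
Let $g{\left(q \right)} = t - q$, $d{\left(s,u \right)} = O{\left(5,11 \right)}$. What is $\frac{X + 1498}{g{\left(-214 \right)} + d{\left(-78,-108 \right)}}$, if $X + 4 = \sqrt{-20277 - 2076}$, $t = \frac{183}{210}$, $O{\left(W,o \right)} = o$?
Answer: $\frac{104580}{15811} + \frac{70 i \sqrt{22353}}{15811} \approx 6.6144 + 0.66192 i$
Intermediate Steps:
$d{\left(s,u \right)} = 11$
$t = \frac{61}{70}$ ($t = 183 \cdot \frac{1}{210} = \frac{61}{70} \approx 0.87143$)
$g{\left(q \right)} = \frac{61}{70} - q$
$X = -4 + i \sqrt{22353}$ ($X = -4 + \sqrt{-20277 - 2076} = -4 + \sqrt{-22353} = -4 + i \sqrt{22353} \approx -4.0 + 149.51 i$)
$\frac{X + 1498}{g{\left(-214 \right)} + d{\left(-78,-108 \right)}} = \frac{\left(-4 + i \sqrt{22353}\right) + 1498}{\left(\frac{61}{70} - -214\right) + 11} = \frac{1494 + i \sqrt{22353}}{\left(\frac{61}{70} + 214\right) + 11} = \frac{1494 + i \sqrt{22353}}{\frac{15041}{70} + 11} = \frac{1494 + i \sqrt{22353}}{\frac{15811}{70}} = \left(1494 + i \sqrt{22353}\right) \frac{70}{15811} = \frac{104580}{15811} + \frac{70 i \sqrt{22353}}{15811}$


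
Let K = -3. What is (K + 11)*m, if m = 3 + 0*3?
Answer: 24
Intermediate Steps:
m = 3 (m = 3 + 0 = 3)
(K + 11)*m = (-3 + 11)*3 = 8*3 = 24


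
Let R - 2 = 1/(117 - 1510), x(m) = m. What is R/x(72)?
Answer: 2785/100296 ≈ 0.027768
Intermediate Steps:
R = 2785/1393 (R = 2 + 1/(117 - 1510) = 2 + 1/(-1393) = 2 - 1/1393 = 2785/1393 ≈ 1.9993)
R/x(72) = (2785/1393)/72 = (2785/1393)*(1/72) = 2785/100296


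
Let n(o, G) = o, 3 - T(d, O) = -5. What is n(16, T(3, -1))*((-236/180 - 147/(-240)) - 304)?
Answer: -219383/45 ≈ -4875.2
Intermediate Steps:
T(d, O) = 8 (T(d, O) = 3 - 1*(-5) = 3 + 5 = 8)
n(16, T(3, -1))*((-236/180 - 147/(-240)) - 304) = 16*((-236/180 - 147/(-240)) - 304) = 16*((-236*1/180 - 147*(-1/240)) - 304) = 16*((-59/45 + 49/80) - 304) = 16*(-503/720 - 304) = 16*(-219383/720) = -219383/45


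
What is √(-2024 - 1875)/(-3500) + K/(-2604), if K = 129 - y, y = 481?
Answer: 88/651 - I*√3899/3500 ≈ 0.13518 - 0.017841*I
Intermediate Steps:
K = -352 (K = 129 - 1*481 = 129 - 481 = -352)
√(-2024 - 1875)/(-3500) + K/(-2604) = √(-2024 - 1875)/(-3500) - 352/(-2604) = √(-3899)*(-1/3500) - 352*(-1/2604) = (I*√3899)*(-1/3500) + 88/651 = -I*√3899/3500 + 88/651 = 88/651 - I*√3899/3500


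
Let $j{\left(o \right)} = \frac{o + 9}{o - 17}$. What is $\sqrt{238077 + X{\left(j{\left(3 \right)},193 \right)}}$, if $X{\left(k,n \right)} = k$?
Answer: $\frac{11 \sqrt{96411}}{7} \approx 487.93$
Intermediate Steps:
$j{\left(o \right)} = \frac{9 + o}{-17 + o}$
$\sqrt{238077 + X{\left(j{\left(3 \right)},193 \right)}} = \sqrt{238077 + \frac{9 + 3}{-17 + 3}} = \sqrt{238077 + \frac{1}{-14} \cdot 12} = \sqrt{238077 - \frac{6}{7}} = \sqrt{\frac{1666533}{7}} = \frac{11 \sqrt{96411}}{7}$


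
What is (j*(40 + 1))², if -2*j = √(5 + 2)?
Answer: 11767/4 ≈ 2941.8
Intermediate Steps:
j = -√7/2 (j = -√(5 + 2)/2 = -√7/2 ≈ -1.3229)
(j*(40 + 1))² = ((-√7/2)*(40 + 1))² = (-√7/2*41)² = (-41*√7/2)² = 11767/4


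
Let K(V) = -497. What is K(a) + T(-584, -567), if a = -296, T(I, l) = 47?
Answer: -450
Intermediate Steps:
K(a) + T(-584, -567) = -497 + 47 = -450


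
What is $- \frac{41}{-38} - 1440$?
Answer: $- \frac{54679}{38} \approx -1438.9$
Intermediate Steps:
$- \frac{41}{-38} - 1440 = \left(-41\right) \left(- \frac{1}{38}\right) - 1440 = \frac{41}{38} - 1440 = - \frac{54679}{38}$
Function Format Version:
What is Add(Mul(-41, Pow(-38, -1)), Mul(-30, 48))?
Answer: Rational(-54679, 38) ≈ -1438.9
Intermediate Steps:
Add(Mul(-41, Pow(-38, -1)), Mul(-30, 48)) = Add(Mul(-41, Rational(-1, 38)), -1440) = Add(Rational(41, 38), -1440) = Rational(-54679, 38)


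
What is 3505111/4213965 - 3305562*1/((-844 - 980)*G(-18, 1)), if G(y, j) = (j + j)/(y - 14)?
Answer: -2321520498446/80065335 ≈ -28995.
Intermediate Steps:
G(y, j) = 2*j/(-14 + y) (G(y, j) = (2*j)/(-14 + y) = 2*j/(-14 + y))
3505111/4213965 - 3305562*1/((-844 - 980)*G(-18, 1)) = 3505111/4213965 - 3305562*(-16/(-844 - 980)) = 3505111*(1/4213965) - 3305562/((-3648/(-32))) = 3505111/4213965 - 3305562/((-3648*(-1)/32)) = 3505111/4213965 - 3305562/((-1824*(-1/16))) = 3505111/4213965 - 3305562/114 = 3505111/4213965 - 3305562*1/114 = 3505111/4213965 - 550927/19 = -2321520498446/80065335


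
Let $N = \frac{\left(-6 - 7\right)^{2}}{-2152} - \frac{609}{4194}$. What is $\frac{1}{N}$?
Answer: $- \frac{1504248}{336559} \approx -4.4695$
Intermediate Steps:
$N = - \frac{336559}{1504248}$ ($N = \left(-13\right)^{2} \left(- \frac{1}{2152}\right) - \frac{203}{1398} = 169 \left(- \frac{1}{2152}\right) - \frac{203}{1398} = - \frac{169}{2152} - \frac{203}{1398} = - \frac{336559}{1504248} \approx -0.22374$)
$\frac{1}{N} = \frac{1}{- \frac{336559}{1504248}} = - \frac{1504248}{336559}$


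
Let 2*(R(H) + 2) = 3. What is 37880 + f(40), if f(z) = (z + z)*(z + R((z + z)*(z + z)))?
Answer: 41040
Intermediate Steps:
R(H) = -½ (R(H) = -2 + (½)*3 = -2 + 3/2 = -½)
f(z) = 2*z*(-½ + z) (f(z) = (z + z)*(z - ½) = (2*z)*(-½ + z) = 2*z*(-½ + z))
37880 + f(40) = 37880 + 40*(-1 + 2*40) = 37880 + 40*(-1 + 80) = 37880 + 40*79 = 37880 + 3160 = 41040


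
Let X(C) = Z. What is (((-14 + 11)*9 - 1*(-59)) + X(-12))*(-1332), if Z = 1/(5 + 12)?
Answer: -725940/17 ≈ -42702.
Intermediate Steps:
Z = 1/17 ≈ 0.058824
X(C) = 1/17
(((-14 + 11)*9 - 1*(-59)) + X(-12))*(-1332) = (((-14 + 11)*9 - 1*(-59)) + 1/17)*(-1332) = ((-3*9 + 59) + 1/17)*(-1332) = ((-27 + 59) + 1/17)*(-1332) = (32 + 1/17)*(-1332) = (545/17)*(-1332) = -725940/17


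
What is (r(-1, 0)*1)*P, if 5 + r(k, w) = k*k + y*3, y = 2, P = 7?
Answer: 14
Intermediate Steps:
r(k, w) = 1 + k² (r(k, w) = -5 + (k*k + 2*3) = -5 + (k² + 6) = -5 + (6 + k²) = 1 + k²)
(r(-1, 0)*1)*P = ((1 + (-1)²)*1)*7 = ((1 + 1)*1)*7 = (2*1)*7 = 2*7 = 14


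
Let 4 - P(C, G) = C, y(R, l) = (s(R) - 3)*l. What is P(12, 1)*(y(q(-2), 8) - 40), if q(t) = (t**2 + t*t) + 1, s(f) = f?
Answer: -64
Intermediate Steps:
q(t) = 1 + 2*t**2 (q(t) = (t**2 + t**2) + 1 = 2*t**2 + 1 = 1 + 2*t**2)
y(R, l) = l*(-3 + R) (y(R, l) = (R - 3)*l = (-3 + R)*l = l*(-3 + R))
P(C, G) = 4 - C
P(12, 1)*(y(q(-2), 8) - 40) = (4 - 1*12)*(8*(-3 + (1 + 2*(-2)**2)) - 40) = (4 - 12)*(8*(-3 + (1 + 2*4)) - 40) = -8*(8*(-3 + (1 + 8)) - 40) = -8*(8*(-3 + 9) - 40) = -8*(8*6 - 40) = -8*(48 - 40) = -8*8 = -64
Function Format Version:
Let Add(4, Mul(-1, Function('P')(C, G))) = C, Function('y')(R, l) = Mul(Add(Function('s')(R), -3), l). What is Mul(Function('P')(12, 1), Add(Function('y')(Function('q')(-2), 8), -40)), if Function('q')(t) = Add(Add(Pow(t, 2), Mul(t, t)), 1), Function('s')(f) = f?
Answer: -64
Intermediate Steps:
Function('q')(t) = Add(1, Mul(2, Pow(t, 2))) (Function('q')(t) = Add(Add(Pow(t, 2), Pow(t, 2)), 1) = Add(Mul(2, Pow(t, 2)), 1) = Add(1, Mul(2, Pow(t, 2))))
Function('y')(R, l) = Mul(l, Add(-3, R)) (Function('y')(R, l) = Mul(Add(R, -3), l) = Mul(Add(-3, R), l) = Mul(l, Add(-3, R)))
Function('P')(C, G) = Add(4, Mul(-1, C))
Mul(Function('P')(12, 1), Add(Function('y')(Function('q')(-2), 8), -40)) = Mul(Add(4, Mul(-1, 12)), Add(Mul(8, Add(-3, Add(1, Mul(2, Pow(-2, 2))))), -40)) = Mul(Add(4, -12), Add(Mul(8, Add(-3, Add(1, Mul(2, 4)))), -40)) = Mul(-8, Add(Mul(8, Add(-3, Add(1, 8))), -40)) = Mul(-8, Add(Mul(8, Add(-3, 9)), -40)) = Mul(-8, Add(Mul(8, 6), -40)) = Mul(-8, Add(48, -40)) = Mul(-8, 8) = -64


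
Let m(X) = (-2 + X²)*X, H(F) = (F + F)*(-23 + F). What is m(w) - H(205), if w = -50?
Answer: -199520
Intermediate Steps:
H(F) = 2*F*(-23 + F) (H(F) = (2*F)*(-23 + F) = 2*F*(-23 + F))
m(X) = X*(-2 + X²)
m(w) - H(205) = -50*(-2 + (-50)²) - 2*205*(-23 + 205) = -50*(-2 + 2500) - 2*205*182 = -50*2498 - 1*74620 = -124900 - 74620 = -199520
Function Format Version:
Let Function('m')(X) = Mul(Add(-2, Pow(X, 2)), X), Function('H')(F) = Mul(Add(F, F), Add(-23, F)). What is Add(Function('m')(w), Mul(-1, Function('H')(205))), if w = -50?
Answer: -199520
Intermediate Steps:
Function('H')(F) = Mul(2, F, Add(-23, F)) (Function('H')(F) = Mul(Mul(2, F), Add(-23, F)) = Mul(2, F, Add(-23, F)))
Function('m')(X) = Mul(X, Add(-2, Pow(X, 2)))
Add(Function('m')(w), Mul(-1, Function('H')(205))) = Add(Mul(-50, Add(-2, Pow(-50, 2))), Mul(-1, Mul(2, 205, Add(-23, 205)))) = Add(Mul(-50, Add(-2, 2500)), Mul(-1, Mul(2, 205, 182))) = Add(Mul(-50, 2498), Mul(-1, 74620)) = Add(-124900, -74620) = -199520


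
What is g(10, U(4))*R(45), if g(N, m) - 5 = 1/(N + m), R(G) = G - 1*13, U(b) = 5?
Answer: 2432/15 ≈ 162.13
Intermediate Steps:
R(G) = -13 + G (R(G) = G - 13 = -13 + G)
g(N, m) = 5 + 1/(N + m)
g(10, U(4))*R(45) = ((1 + 5*10 + 5*5)/(10 + 5))*(-13 + 45) = ((1 + 50 + 25)/15)*32 = ((1/15)*76)*32 = (76/15)*32 = 2432/15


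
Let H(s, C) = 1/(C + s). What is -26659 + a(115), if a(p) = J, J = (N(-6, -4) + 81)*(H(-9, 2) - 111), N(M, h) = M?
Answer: -244963/7 ≈ -34995.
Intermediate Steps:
J = -58350/7 (J = (-6 + 81)*(1/(2 - 9) - 111) = 75*(1/(-7) - 111) = 75*(-1/7 - 111) = 75*(-778/7) = -58350/7 ≈ -8335.7)
a(p) = -58350/7
-26659 + a(115) = -26659 - 58350/7 = -244963/7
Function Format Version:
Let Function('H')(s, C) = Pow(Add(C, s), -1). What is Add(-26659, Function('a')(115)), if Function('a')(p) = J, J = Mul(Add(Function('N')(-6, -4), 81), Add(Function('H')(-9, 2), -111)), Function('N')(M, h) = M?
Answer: Rational(-244963, 7) ≈ -34995.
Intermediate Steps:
J = Rational(-58350, 7) (J = Mul(Add(-6, 81), Add(Pow(Add(2, -9), -1), -111)) = Mul(75, Add(Pow(-7, -1), -111)) = Mul(75, Add(Rational(-1, 7), -111)) = Mul(75, Rational(-778, 7)) = Rational(-58350, 7) ≈ -8335.7)
Function('a')(p) = Rational(-58350, 7)
Add(-26659, Function('a')(115)) = Add(-26659, Rational(-58350, 7)) = Rational(-244963, 7)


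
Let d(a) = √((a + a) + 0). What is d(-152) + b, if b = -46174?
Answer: -46174 + 4*I*√19 ≈ -46174.0 + 17.436*I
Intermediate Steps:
d(a) = √2*√a (d(a) = √(2*a + 0) = √(2*a) = √2*√a)
d(-152) + b = √2*√(-152) - 46174 = √2*(2*I*√38) - 46174 = 4*I*√19 - 46174 = -46174 + 4*I*√19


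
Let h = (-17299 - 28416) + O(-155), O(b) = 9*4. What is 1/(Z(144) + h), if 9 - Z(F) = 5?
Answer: -1/45675 ≈ -2.1894e-5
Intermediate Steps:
O(b) = 36
Z(F) = 4 (Z(F) = 9 - 1*5 = 9 - 5 = 4)
h = -45679 (h = (-17299 - 28416) + 36 = -45715 + 36 = -45679)
1/(Z(144) + h) = 1/(4 - 45679) = 1/(-45675) = -1/45675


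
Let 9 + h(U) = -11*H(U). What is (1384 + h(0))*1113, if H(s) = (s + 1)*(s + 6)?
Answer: 1456917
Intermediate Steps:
H(s) = (1 + s)*(6 + s)
h(U) = -75 - 77*U - 11*U**2 (h(U) = -9 - 11*(6 + U**2 + 7*U) = -9 + (-66 - 77*U - 11*U**2) = -75 - 77*U - 11*U**2)
(1384 + h(0))*1113 = (1384 + (-75 - 77*0 - 11*0**2))*1113 = (1384 + (-75 + 0 - 11*0))*1113 = (1384 + (-75 + 0 + 0))*1113 = (1384 - 75)*1113 = 1309*1113 = 1456917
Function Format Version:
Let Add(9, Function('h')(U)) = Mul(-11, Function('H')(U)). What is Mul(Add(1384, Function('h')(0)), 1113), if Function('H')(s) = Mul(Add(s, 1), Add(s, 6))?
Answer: 1456917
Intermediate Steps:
Function('H')(s) = Mul(Add(1, s), Add(6, s))
Function('h')(U) = Add(-75, Mul(-77, U), Mul(-11, Pow(U, 2))) (Function('h')(U) = Add(-9, Mul(-11, Add(6, Pow(U, 2), Mul(7, U)))) = Add(-9, Add(-66, Mul(-77, U), Mul(-11, Pow(U, 2)))) = Add(-75, Mul(-77, U), Mul(-11, Pow(U, 2))))
Mul(Add(1384, Function('h')(0)), 1113) = Mul(Add(1384, Add(-75, Mul(-77, 0), Mul(-11, Pow(0, 2)))), 1113) = Mul(Add(1384, Add(-75, 0, Mul(-11, 0))), 1113) = Mul(Add(1384, Add(-75, 0, 0)), 1113) = Mul(Add(1384, -75), 1113) = Mul(1309, 1113) = 1456917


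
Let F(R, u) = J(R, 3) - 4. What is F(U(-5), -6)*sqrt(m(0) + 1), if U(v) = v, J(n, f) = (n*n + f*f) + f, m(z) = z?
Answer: 33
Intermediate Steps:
J(n, f) = f + f**2 + n**2 (J(n, f) = (n**2 + f**2) + f = (f**2 + n**2) + f = f + f**2 + n**2)
F(R, u) = 8 + R**2 (F(R, u) = (3 + 3**2 + R**2) - 4 = (3 + 9 + R**2) - 4 = (12 + R**2) - 4 = 8 + R**2)
F(U(-5), -6)*sqrt(m(0) + 1) = (8 + (-5)**2)*sqrt(0 + 1) = (8 + 25)*sqrt(1) = 33*1 = 33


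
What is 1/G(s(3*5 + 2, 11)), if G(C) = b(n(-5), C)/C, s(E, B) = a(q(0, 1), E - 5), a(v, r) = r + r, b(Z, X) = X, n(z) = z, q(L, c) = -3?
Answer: 1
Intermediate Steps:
a(v, r) = 2*r
s(E, B) = -10 + 2*E (s(E, B) = 2*(E - 5) = 2*(-5 + E) = -10 + 2*E)
G(C) = 1 (G(C) = C/C = 1)
1/G(s(3*5 + 2, 11)) = 1/1 = 1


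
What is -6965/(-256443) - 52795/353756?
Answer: -11074997645/90718249908 ≈ -0.12208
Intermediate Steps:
-6965/(-256443) - 52795/353756 = -6965*(-1/256443) - 52795*1/353756 = 6965/256443 - 52795/353756 = -11074997645/90718249908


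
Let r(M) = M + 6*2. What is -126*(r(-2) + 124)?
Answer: -16884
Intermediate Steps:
r(M) = 12 + M (r(M) = M + 12 = 12 + M)
-126*(r(-2) + 124) = -126*((12 - 2) + 124) = -126*(10 + 124) = -126*134 = -16884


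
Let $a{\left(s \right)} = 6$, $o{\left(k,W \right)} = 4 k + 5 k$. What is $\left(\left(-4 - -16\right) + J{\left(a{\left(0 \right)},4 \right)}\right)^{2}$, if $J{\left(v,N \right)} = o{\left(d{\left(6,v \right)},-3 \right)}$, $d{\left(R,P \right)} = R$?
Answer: $4356$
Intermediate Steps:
$o{\left(k,W \right)} = 9 k$
$J{\left(v,N \right)} = 54$ ($J{\left(v,N \right)} = 9 \cdot 6 = 54$)
$\left(\left(-4 - -16\right) + J{\left(a{\left(0 \right)},4 \right)}\right)^{2} = \left(\left(-4 - -16\right) + 54\right)^{2} = \left(\left(-4 + 16\right) + 54\right)^{2} = \left(12 + 54\right)^{2} = 66^{2} = 4356$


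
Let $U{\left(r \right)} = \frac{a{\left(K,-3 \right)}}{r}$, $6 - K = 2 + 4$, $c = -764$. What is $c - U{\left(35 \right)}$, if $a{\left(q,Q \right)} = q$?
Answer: $-764$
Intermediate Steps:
$K = 0$ ($K = 6 - \left(2 + 4\right) = 6 - 6 = 0$)
$U{\left(r \right)} = 0$ ($U{\left(r \right)} = \frac{0}{r} = 0$)
$c - U{\left(35 \right)} = -764 - 0 = -764 + 0 = -764$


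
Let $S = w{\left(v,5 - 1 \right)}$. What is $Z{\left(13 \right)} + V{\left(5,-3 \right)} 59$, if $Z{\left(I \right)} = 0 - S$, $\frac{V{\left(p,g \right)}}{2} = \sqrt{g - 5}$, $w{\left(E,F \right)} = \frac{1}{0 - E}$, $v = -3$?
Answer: $- \frac{1}{3} + 236 i \sqrt{2} \approx -0.33333 + 333.75 i$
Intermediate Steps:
$w{\left(E,F \right)} = - \frac{1}{E}$ ($w{\left(E,F \right)} = \frac{1}{\left(-1\right) E} = - \frac{1}{E}$)
$S = \frac{1}{3}$ ($S = - \frac{1}{-3} = \left(-1\right) \left(- \frac{1}{3}\right) = \frac{1}{3} \approx 0.33333$)
$V{\left(p,g \right)} = 2 \sqrt{-5 + g}$ ($V{\left(p,g \right)} = 2 \sqrt{g - 5} = 2 \sqrt{-5 + g}$)
$Z{\left(I \right)} = - \frac{1}{3}$ ($Z{\left(I \right)} = 0 - \frac{1}{3} = - \frac{1}{3}$)
$Z{\left(13 \right)} + V{\left(5,-3 \right)} 59 = - \frac{1}{3} + 2 \sqrt{-5 - 3} \cdot 59 = - \frac{1}{3} + 2 \sqrt{-8} \cdot 59 = - \frac{1}{3} + 2 \cdot 2 i \sqrt{2} \cdot 59 = - \frac{1}{3} + 4 i \sqrt{2} \cdot 59 = - \frac{1}{3} + 236 i \sqrt{2}$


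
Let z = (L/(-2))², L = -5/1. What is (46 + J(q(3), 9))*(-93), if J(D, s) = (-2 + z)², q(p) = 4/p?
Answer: -95325/16 ≈ -5957.8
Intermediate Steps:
L = -5 (L = -5*1 = -5)
z = 25/4 (z = (-5/(-2))² = (-5*(-½))² = (5/2)² = 25/4 ≈ 6.2500)
J(D, s) = 289/16 (J(D, s) = (-2 + 25/4)² = (17/4)² = 289/16)
(46 + J(q(3), 9))*(-93) = (46 + 289/16)*(-93) = (1025/16)*(-93) = -95325/16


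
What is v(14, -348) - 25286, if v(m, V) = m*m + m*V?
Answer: -29962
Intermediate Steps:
v(m, V) = m² + V*m
v(14, -348) - 25286 = 14*(-348 + 14) - 25286 = 14*(-334) - 25286 = -4676 - 25286 = -29962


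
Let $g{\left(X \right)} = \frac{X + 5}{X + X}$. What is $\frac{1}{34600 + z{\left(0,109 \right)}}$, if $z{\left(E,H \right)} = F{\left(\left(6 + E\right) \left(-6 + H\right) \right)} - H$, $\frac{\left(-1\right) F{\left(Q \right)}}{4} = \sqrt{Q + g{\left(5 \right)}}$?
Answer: $\frac{34491}{1189619177} + \frac{4 \sqrt{619}}{1189619177} \approx 2.9077 \cdot 10^{-5}$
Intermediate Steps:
$g{\left(X \right)} = \frac{5 + X}{2 X}$
$F{\left(Q \right)} = - 4 \sqrt{1 + Q}$ ($F{\left(Q \right)} = - 4 \sqrt{Q + \frac{5 + 5}{2 \cdot 5}} = - 4 \sqrt{Q + \frac{1}{2} \cdot \frac{1}{5} \cdot 10} = - 4 \sqrt{Q + 1} = - 4 \sqrt{1 + Q}$)
$z{\left(E,H \right)} = - H - 4 \sqrt{1 + \left(-6 + H\right) \left(6 + E\right)}$ ($z{\left(E,H \right)} = - 4 \sqrt{1 + \left(6 + E\right) \left(-6 + H\right)} - H = - 4 \sqrt{1 + \left(-6 + H\right) \left(6 + E\right)} - H = - H - 4 \sqrt{1 + \left(-6 + H\right) \left(6 + E\right)}$)
$\frac{1}{34600 + z{\left(0,109 \right)}} = \frac{1}{34600 - \left(109 + 4 \sqrt{-35 - 0 + 6 \cdot 109 + 0 \cdot 109}\right)} = \frac{1}{34600 - \left(109 + 4 \sqrt{-35 + 0 + 654 + 0}\right)} = \frac{1}{34600 - \left(109 + 4 \sqrt{619}\right)} = \frac{1}{34491 - 4 \sqrt{619}}$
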